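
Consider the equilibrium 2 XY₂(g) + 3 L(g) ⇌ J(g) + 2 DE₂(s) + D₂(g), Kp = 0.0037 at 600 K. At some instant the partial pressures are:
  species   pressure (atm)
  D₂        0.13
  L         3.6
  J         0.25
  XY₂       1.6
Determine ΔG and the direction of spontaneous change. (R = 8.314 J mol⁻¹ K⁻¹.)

(DE₂ is a pure solid — omitted from Qp.)
Qp = P(J)·P(D₂) / (P(XY₂)²·P(L)³) = (0.25)·(0.13) / ((1.6)²·(3.6)³) = 2.72×10⁻⁴
ΔG = RT ln(Qp/Kp) = (8.314 J mol⁻¹ K⁻¹)(600 K) × ln(2.72×10⁻⁴/0.0037)
   = (4.988 kJ/mol)(-2.610) = -13.0 kJ/mol
ΔG < 0, so the forward reaction is spontaneous (proceeds forward).

ΔG = -13.0 kJ/mol; the forward reaction is spontaneous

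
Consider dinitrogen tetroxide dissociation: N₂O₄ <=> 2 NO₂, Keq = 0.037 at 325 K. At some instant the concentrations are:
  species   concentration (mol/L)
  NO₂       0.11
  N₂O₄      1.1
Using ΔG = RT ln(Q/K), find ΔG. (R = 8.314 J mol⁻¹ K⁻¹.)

ΔG = -3.28 kJ/mol

Q = [NO₂]² / [N₂O₄] = (0.11)² / (1.1) = 0.0110
ΔG = RT ln(Q/Keq) = (8.314 J mol⁻¹ K⁻¹)(325 K) × ln(0.0110/0.037)
   = (2.702 kJ/mol)(-1.213) = -3.28 kJ/mol
ΔG < 0, so the forward reaction is spontaneous (proceeds forward).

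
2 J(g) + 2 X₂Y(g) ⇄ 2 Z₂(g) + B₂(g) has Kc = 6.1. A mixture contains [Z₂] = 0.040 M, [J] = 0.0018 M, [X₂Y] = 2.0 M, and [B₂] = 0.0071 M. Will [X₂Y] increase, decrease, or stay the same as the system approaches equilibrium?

Qc = [Z₂]²·[B₂] / ([J]²·[X₂Y]²) = (0.040)²·(0.0071) / ((0.0018)²·(2.0)²) = 0.88
Qc = 0.88 < Kc = 6.1: net forward reaction.
X₂Y is a reactant, so it decreases.

decrease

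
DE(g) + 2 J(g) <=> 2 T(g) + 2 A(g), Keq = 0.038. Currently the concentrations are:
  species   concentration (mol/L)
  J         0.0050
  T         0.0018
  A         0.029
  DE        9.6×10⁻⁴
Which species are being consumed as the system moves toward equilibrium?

Q = [T]²·[A]² / ([DE]·[J]²) = (0.0018)²·(0.029)² / ((9.6×10⁻⁴)·(0.0050)²) = 0.11
Q = 0.11 > Keq = 0.038: net reverse reaction.

T, A (products)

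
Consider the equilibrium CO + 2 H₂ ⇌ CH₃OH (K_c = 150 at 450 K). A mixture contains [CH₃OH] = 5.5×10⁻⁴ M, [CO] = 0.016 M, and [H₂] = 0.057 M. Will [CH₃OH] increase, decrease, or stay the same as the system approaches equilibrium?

Q_c = [CH₃OH] / ([CO]·[H₂]²) = (5.5×10⁻⁴) / ((0.016)·(0.057)²) = 11
Q_c = 11 < K_c = 150: net forward reaction.
CH₃OH is a product, so it increases.

increase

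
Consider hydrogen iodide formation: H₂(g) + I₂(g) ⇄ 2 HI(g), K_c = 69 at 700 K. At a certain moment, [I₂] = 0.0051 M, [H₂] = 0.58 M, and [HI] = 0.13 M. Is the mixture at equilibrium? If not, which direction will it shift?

no; Q < K, reaction proceeds forward

Q_c = [HI]² / ([H₂]·[I₂]) = (0.13)² / ((0.58)·(0.0051)) = 5.7
Q_c = 5.7 < K_c = 69: net forward reaction.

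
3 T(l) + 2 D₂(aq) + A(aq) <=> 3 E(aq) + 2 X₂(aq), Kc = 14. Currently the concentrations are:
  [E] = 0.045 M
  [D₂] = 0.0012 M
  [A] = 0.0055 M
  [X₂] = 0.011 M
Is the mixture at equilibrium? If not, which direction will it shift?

no; Q < K, reaction proceeds forward

(T is a pure liquid — omitted from Qc.)
Qc = [E]³·[X₂]² / ([D₂]²·[A]) = (0.045)³·(0.011)² / ((0.0012)²·(0.0055)) = 1.4
Qc = 1.4 < Kc = 14: net forward reaction.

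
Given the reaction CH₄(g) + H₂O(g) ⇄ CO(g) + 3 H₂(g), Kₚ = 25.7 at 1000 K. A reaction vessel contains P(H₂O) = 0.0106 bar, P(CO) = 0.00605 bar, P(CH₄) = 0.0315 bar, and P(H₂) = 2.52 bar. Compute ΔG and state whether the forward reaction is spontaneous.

Qₚ = P(CO)·P(H₂)³ / (P(CH₄)·P(H₂O)) = (0.00605)·(2.52)³ / ((0.0315)·(0.0106)) = 290
ΔG = RT ln(Qₚ/Kₚ) = (8.314 J mol⁻¹ K⁻¹)(1000 K) × ln(290/25.7)
   = (8.314 kJ/mol)(2.423) = 20.1 kJ/mol
ΔG > 0, so the forward reaction is non-spontaneous (proceeds in reverse).

ΔG = 20.1 kJ/mol; the forward reaction is non-spontaneous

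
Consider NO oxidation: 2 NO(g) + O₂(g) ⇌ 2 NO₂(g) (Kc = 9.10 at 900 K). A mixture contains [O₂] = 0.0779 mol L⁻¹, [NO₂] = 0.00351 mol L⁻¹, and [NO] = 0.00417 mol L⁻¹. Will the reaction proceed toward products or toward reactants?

Qc = [NO₂]² / ([NO]²·[O₂]) = (0.00351)² / ((0.00417)²·(0.0779)) = 9.10
Qc = 9.10 = Kc, so the system is already at equilibrium.

neither direction; the system is at equilibrium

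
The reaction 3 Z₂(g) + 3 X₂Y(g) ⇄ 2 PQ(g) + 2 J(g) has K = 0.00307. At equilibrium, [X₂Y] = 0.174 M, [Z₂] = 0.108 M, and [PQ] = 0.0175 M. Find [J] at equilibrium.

At equilibrium, K = [PQ]²·[J]² / ([Z₂]³·[X₂Y]³) = 0.00307.
(0.0175)²·([J])² / ((0.108)³·(0.174)³) = 0.00307
[J]² = 6.65×10⁻⁵ ⇒ [J] = 0.00816 M

[J] = 0.00816 M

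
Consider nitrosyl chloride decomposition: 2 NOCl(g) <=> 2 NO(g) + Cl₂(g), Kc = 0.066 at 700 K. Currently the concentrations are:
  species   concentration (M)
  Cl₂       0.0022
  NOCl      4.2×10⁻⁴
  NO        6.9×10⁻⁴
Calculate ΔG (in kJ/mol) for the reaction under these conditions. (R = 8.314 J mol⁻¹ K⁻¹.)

Qc = [NO]²·[Cl₂] / [NOCl]² = (6.9×10⁻⁴)²·(0.0022) / (4.2×10⁻⁴)² = 0.00594
ΔG = RT ln(Qc/Kc) = (8.314 J mol⁻¹ K⁻¹)(700 K) × ln(0.00594/0.066)
   = (5.820 kJ/mol)(-2.408) = -14.0 kJ/mol
ΔG < 0, so the forward reaction is spontaneous (proceeds forward).

ΔG = -14.0 kJ/mol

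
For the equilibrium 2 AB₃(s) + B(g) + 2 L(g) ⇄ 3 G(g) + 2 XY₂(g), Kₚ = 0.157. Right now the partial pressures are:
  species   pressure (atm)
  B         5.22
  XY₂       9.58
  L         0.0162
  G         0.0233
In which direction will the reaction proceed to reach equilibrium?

(AB₃ is a pure solid — omitted from Qₚ.)
Qₚ = P(G)³·P(XY₂)² / (P(B)·P(L)²) = (0.0233)³·(9.58)² / ((5.22)·(0.0162)²) = 0.847
Qₚ = 0.847 > Kₚ = 0.157, so the reverse reaction proceeds.

to the left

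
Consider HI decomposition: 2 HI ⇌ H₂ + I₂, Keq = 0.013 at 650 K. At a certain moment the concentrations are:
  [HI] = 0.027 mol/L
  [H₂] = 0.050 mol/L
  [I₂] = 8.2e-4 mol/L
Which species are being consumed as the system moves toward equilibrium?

Q = [H₂]·[I₂] / [HI]² = (0.050)·(8.2e-4) / (0.027)² = 0.056
Q = 0.056 > Keq = 0.013: net reverse reaction.

H₂, I₂ (products)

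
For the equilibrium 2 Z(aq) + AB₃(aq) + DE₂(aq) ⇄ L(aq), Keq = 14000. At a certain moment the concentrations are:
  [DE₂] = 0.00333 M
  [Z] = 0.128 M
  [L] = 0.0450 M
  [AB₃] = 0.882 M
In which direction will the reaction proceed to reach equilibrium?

toward products

Q = [L] / ([Z]²·[AB₃]·[DE₂]) = (0.0450) / ((0.128)²·(0.882)·(0.00333)) = 935
Q = 935 < Keq = 14000, so the forward reaction proceeds.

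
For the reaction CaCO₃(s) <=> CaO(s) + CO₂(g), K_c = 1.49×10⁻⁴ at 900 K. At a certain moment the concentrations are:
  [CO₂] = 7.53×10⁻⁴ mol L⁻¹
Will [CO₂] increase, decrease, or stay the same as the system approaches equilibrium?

decrease

(CaCO₃, CaO are pure solids — omitted from Q_c.)
Q_c = [CO₂] = 7.53×10⁻⁴
Q_c = 7.53×10⁻⁴ > K_c = 1.49×10⁻⁴: net reverse reaction.
CO₂ is a product, so it decreases.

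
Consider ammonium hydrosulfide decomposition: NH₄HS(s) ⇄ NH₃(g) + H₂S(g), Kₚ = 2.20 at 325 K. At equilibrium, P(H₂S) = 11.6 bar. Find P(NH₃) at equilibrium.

P(NH₃) = 0.190 bar

(NH₄HS is a pure solid — omitted from Kₚ.)
At equilibrium, Kₚ = P(NH₃)·P(H₂S) = 2.20.
(P(NH₃))·(11.6) = 2.20
P(NH₃) = 0.190 bar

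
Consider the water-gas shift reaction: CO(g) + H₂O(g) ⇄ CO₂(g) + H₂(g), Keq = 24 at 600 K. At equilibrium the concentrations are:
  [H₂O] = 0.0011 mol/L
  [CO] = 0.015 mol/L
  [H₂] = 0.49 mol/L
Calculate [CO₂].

[CO₂] = 8.1×10⁻⁴ mol/L

At equilibrium, Keq = [CO₂]·[H₂] / ([CO]·[H₂O]) = 24.
([CO₂])·(0.49) / ((0.015)·(0.0011)) = 24
[CO₂] = 8.08×10⁻⁴ = 8.1×10⁻⁴ mol/L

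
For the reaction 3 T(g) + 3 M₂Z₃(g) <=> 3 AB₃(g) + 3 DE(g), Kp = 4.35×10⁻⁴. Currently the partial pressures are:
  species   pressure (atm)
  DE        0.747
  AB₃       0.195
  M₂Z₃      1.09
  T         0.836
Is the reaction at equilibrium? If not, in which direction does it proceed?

reverse (toward reactants)

Qp = P(AB₃)³·P(DE)³ / (P(T)³·P(M₂Z₃)³) = (0.195)³·(0.747)³ / ((0.836)³·(1.09)³) = 0.00408
Qp = 0.00408 > Kp = 4.35×10⁻⁴, so the reverse reaction proceeds.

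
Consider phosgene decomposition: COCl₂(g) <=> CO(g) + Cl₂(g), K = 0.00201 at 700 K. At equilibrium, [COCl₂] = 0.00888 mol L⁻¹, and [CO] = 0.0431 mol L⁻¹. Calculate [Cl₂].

[Cl₂] = 4.14×10⁻⁴ mol L⁻¹

At equilibrium, K = [CO]·[Cl₂] / [COCl₂] = 0.00201.
(0.0431)·([Cl₂]) / (0.00888) = 0.00201
[Cl₂] = 4.14×10⁻⁴ mol L⁻¹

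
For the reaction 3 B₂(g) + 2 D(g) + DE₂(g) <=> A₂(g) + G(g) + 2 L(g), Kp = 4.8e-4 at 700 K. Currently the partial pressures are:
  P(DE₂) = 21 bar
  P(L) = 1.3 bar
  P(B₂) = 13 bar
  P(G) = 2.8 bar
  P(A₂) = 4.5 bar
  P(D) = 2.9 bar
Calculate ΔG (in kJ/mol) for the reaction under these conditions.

Qp = P(A₂)·P(G)·P(L)² / (P(B₂)³·P(D)²·P(DE₂)) = (4.5)·(2.8)·(1.3)² / ((13)³·(2.9)²·(21)) = 5.49e-5
ΔG = RT ln(Qp/Kp) = (8.314 J mol⁻¹ K⁻¹)(700 K) × ln(5.49e-5/4.8e-4)
   = (5.820 kJ/mol)(-2.168) = -12.6 kJ/mol
ΔG < 0, so the forward reaction is spontaneous (proceeds forward).

ΔG = -12.6 kJ/mol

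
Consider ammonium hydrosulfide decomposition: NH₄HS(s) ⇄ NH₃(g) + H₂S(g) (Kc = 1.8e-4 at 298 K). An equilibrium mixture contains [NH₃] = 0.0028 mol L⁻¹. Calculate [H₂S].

(NH₄HS is a pure solid — omitted from Kc.)
At equilibrium, Kc = [NH₃]·[H₂S] = 1.8e-4.
(0.0028)·([H₂S]) = 1.8e-4
[H₂S] = 0.0643 = 0.064 mol L⁻¹

[H₂S] = 0.064 mol L⁻¹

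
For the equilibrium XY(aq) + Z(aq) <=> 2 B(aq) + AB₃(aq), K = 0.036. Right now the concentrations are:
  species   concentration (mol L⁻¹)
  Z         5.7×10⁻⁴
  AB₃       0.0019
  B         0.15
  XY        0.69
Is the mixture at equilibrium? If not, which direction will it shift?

Q = [B]²·[AB₃] / ([XY]·[Z]) = (0.15)²·(0.0019) / ((0.69)·(5.7×10⁻⁴)) = 0.11
Q = 0.11 > K = 0.036: net reverse reaction.

no; Q > K, reaction proceeds in reverse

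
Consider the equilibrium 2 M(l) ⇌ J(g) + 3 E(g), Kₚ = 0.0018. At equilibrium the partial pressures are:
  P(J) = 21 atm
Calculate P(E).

(M is a pure liquid — omitted from Kₚ.)
At equilibrium, Kₚ = P(J)·P(E)³ = 0.0018.
(21)·(P(E))³ = 0.0018
P(E)³ = 8.57×10⁻⁵ ⇒ P(E) = 0.044 atm

P(E) = 0.044 atm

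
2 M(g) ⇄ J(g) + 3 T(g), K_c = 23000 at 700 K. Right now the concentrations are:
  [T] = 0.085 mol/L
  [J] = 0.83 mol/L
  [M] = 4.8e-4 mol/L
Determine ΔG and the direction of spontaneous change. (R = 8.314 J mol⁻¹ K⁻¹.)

ΔG = -13.6 kJ/mol; the forward reaction is spontaneous

Q_c = [J]·[T]³ / [M]² = (0.83)·(0.085)³ / (4.8e-4)² = 2210
ΔG = RT ln(Q_c/K_c) = (8.314 J mol⁻¹ K⁻¹)(700 K) × ln(2210/23000)
   = (5.820 kJ/mol)(-2.343) = -13.6 kJ/mol
ΔG < 0, so the forward reaction is spontaneous (proceeds forward).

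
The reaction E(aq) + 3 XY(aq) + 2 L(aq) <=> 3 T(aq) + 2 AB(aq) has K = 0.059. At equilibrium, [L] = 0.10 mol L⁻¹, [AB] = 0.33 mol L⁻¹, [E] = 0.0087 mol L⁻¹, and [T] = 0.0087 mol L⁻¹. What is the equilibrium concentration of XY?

At equilibrium, K = [T]³·[AB]² / ([E]·[XY]³·[L]²) = 0.059.
(0.0087)³·(0.33)² / ((0.0087)·([XY])³·(0.10)²) = 0.059
[XY]³ = 0.0140 ⇒ [XY] = 0.24 mol L⁻¹

[XY] = 0.24 mol L⁻¹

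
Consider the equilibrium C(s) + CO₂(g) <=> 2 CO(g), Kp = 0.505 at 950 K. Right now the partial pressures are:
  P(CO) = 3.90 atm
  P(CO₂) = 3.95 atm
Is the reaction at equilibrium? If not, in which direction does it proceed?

to the left

(C is a pure solid — omitted from Qp.)
Qp = P(CO)² / P(CO₂) = (3.90)² / (3.95) = 3.85
Qp = 3.85 > Kp = 0.505, so the reverse reaction proceeds.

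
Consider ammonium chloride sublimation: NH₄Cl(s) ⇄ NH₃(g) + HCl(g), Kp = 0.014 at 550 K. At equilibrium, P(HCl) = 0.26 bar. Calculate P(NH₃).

P(NH₃) = 0.054 bar

(NH₄Cl is a pure solid — omitted from Kp.)
At equilibrium, Kp = P(NH₃)·P(HCl) = 0.014.
(P(NH₃))·(0.26) = 0.014
P(NH₃) = 0.0538 = 0.054 bar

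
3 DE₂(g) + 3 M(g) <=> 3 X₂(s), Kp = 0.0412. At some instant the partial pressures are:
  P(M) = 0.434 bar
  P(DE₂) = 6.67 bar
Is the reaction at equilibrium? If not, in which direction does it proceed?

(X₂ is a pure solid — omitted from Qp.)
Qp = 1 / (P(DE₂)³·P(M)³) = 1 / ((6.67)³·(0.434)³) = 0.0412
Qp = 0.0412 = Kp, so the system is already at equilibrium.

at equilibrium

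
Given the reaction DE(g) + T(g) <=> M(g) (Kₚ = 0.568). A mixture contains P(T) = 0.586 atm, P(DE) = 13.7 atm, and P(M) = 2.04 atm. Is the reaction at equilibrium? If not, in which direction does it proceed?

to the right

Qₚ = P(M) / (P(DE)·P(T)) = (2.04) / ((13.7)·(0.586)) = 0.254
Qₚ = 0.254 < Kₚ = 0.568, so the forward reaction proceeds.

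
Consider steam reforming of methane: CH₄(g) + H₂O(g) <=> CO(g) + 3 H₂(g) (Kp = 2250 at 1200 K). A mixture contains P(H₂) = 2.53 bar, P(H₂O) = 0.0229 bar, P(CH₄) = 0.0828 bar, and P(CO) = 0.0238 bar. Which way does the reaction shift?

forward (toward products)

Qp = P(CO)·P(H₂)³ / (P(CH₄)·P(H₂O)) = (0.0238)·(2.53)³ / ((0.0828)·(0.0229)) = 203
Qp = 203 < Kp = 2250, so the forward reaction proceeds.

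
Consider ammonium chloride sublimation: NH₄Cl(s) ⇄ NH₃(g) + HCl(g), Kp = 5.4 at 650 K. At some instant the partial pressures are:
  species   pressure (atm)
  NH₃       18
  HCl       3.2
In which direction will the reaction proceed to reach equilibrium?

in the reverse direction

(NH₄Cl is a pure solid — omitted from Qp.)
Qp = P(NH₃)·P(HCl) = (18)·(3.2) = 58
Qp = 58 > Kp = 5.4, so the reverse reaction proceeds.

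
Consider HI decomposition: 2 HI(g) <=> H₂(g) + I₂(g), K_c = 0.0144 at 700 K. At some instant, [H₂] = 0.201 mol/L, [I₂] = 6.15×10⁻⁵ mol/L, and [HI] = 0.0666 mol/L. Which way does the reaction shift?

toward products

Q_c = [H₂]·[I₂] / [HI]² = (0.201)·(6.15×10⁻⁵) / (0.0666)² = 0.00279
Q_c = 0.00279 < K_c = 0.0144, so the forward reaction proceeds.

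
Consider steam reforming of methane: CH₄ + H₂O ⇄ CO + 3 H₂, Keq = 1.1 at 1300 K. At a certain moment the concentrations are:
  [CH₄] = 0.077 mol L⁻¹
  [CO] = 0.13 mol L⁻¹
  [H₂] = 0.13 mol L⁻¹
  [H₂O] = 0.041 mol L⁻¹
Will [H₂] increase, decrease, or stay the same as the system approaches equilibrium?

increase

Q = [CO]·[H₂]³ / ([CH₄]·[H₂O]) = (0.13)·(0.13)³ / ((0.077)·(0.041)) = 0.090
Q = 0.090 < Keq = 1.1: net forward reaction.
H₂ is a product, so it increases.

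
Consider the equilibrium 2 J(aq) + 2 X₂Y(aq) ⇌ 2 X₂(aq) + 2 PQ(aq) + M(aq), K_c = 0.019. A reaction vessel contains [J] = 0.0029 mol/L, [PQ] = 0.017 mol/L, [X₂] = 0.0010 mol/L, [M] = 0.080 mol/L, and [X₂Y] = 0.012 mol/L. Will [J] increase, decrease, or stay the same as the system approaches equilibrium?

stay the same

Q_c = [X₂]²·[PQ]²·[M] / ([J]²·[X₂Y]²) = (0.0010)²·(0.017)²·(0.080) / ((0.0029)²·(0.012)²) = 0.019
Q_c = 0.019 = K_c; the system is at equilibrium.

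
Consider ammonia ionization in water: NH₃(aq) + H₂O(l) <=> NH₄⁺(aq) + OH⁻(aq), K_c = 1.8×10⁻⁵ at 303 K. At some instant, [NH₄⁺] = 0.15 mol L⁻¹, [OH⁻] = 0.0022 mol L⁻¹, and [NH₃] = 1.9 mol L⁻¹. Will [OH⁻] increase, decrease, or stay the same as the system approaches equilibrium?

(H₂O is a pure liquid — omitted from Q_c.)
Q_c = [NH₄⁺]·[OH⁻] / [NH₃] = (0.15)·(0.0022) / (1.9) = 1.7×10⁻⁴
Q_c = 1.7×10⁻⁴ > K_c = 1.8×10⁻⁵: net reverse reaction.
OH⁻ is a product, so it decreases.

decrease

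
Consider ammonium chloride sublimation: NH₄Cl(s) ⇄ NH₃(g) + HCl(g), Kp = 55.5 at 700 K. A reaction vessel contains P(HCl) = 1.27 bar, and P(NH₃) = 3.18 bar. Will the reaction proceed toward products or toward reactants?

(NH₄Cl is a pure solid — omitted from Qp.)
Qp = P(NH₃)·P(HCl) = (3.18)·(1.27) = 4.04
Qp = 4.04 < Kp = 55.5, so the forward reaction proceeds.

in the forward direction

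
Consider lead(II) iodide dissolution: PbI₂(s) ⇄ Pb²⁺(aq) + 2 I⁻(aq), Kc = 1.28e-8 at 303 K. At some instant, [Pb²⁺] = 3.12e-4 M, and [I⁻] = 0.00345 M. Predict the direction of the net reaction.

toward products

(PbI₂ is a pure solid — omitted from Qc.)
Qc = [Pb²⁺]·[I⁻]² = (3.12e-4)·(0.00345)² = 3.71e-9
Qc = 3.71e-9 < Kc = 1.28e-8, so the forward reaction proceeds.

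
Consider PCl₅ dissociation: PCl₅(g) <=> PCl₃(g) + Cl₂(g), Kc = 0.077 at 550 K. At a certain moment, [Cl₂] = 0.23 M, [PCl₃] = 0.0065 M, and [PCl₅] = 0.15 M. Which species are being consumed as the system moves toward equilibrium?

Qc = [PCl₃]·[Cl₂] / [PCl₅] = (0.0065)·(0.23) / (0.15) = 0.010
Qc = 0.010 < Kc = 0.077: net forward reaction.

PCl₅ (reactants)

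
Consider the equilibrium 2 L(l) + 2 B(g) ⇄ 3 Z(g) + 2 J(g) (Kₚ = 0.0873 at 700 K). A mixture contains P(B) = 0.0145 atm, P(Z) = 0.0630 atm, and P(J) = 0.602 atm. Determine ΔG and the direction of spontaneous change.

(L is a pure liquid — omitted from Qₚ.)
Qₚ = P(Z)³·P(J)² / P(B)² = (0.0630)³·(0.602)² / (0.0145)² = 0.431
ΔG = RT ln(Qₚ/Kₚ) = (8.314 J mol⁻¹ K⁻¹)(700 K) × ln(0.431/0.0873)
   = (5.820 kJ/mol)(1.597) = 9.29 kJ/mol
ΔG > 0, so the forward reaction is non-spontaneous (proceeds in reverse).

ΔG = 9.29 kJ/mol; the forward reaction is non-spontaneous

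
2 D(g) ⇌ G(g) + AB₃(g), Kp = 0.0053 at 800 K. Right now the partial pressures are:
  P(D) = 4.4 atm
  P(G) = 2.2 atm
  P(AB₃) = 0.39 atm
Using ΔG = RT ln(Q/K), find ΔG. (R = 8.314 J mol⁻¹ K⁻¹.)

ΔG = 14.1 kJ/mol

Qp = P(G)·P(AB₃) / P(D)² = (2.2)·(0.39) / (4.4)² = 0.0443
ΔG = RT ln(Qp/Kp) = (8.314 J mol⁻¹ K⁻¹)(800 K) × ln(0.0443/0.0053)
   = (6.651 kJ/mol)(2.123) = 14.1 kJ/mol
ΔG > 0, so the forward reaction is non-spontaneous (proceeds in reverse).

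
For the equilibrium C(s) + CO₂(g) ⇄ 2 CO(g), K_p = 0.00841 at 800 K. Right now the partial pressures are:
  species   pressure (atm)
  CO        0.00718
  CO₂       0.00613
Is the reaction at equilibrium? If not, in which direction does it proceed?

(C is a pure solid — omitted from Q_p.)
Q_p = P(CO)² / P(CO₂) = (0.00718)² / (0.00613) = 0.00841
Q_p = 0.00841 = K_p, so the system is already at equilibrium.

at equilibrium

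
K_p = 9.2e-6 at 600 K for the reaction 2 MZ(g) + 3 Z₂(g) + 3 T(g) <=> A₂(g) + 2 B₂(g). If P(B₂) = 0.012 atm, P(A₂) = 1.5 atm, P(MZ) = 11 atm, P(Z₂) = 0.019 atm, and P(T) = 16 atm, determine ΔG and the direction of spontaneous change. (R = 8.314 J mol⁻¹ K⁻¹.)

Q_p = P(A₂)·P(B₂)² / (P(MZ)²·P(Z₂)³·P(T)³) = (1.5)·(0.012)² / ((11)²·(0.019)³·(16)³) = 6.35e-5
ΔG = RT ln(Q_p/K_p) = (8.314 J mol⁻¹ K⁻¹)(600 K) × ln(6.35e-5/9.2e-6)
   = (4.988 kJ/mol)(1.932) = 9.64 kJ/mol
ΔG > 0, so the forward reaction is non-spontaneous (proceeds in reverse).

ΔG = 9.64 kJ/mol; the forward reaction is non-spontaneous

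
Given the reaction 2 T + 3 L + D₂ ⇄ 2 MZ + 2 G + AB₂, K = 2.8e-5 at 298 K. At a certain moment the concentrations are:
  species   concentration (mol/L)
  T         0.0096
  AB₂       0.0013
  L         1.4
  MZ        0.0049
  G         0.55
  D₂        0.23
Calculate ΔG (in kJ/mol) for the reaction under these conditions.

ΔG = 4.35 kJ/mol

Q = [MZ]²·[G]²·[AB₂] / ([T]²·[L]³·[D₂]) = (0.0049)²·(0.55)²·(0.0013) / ((0.0096)²·(1.4)³·(0.23)) = 1.62e-4
ΔG = RT ln(Q/K) = (8.314 J mol⁻¹ K⁻¹)(298 K) × ln(1.62e-4/2.8e-5)
   = (2.478 kJ/mol)(1.755) = 4.35 kJ/mol
ΔG > 0, so the forward reaction is non-spontaneous (proceeds in reverse).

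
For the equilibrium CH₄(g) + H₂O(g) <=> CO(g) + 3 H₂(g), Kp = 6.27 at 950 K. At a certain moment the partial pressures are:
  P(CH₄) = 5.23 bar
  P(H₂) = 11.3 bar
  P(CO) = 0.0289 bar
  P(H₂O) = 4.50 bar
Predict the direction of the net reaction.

Qp = P(CO)·P(H₂)³ / (P(CH₄)·P(H₂O)) = (0.0289)·(11.3)³ / ((5.23)·(4.50)) = 1.77
Qp = 1.77 < Kp = 6.27, so the forward reaction proceeds.

toward products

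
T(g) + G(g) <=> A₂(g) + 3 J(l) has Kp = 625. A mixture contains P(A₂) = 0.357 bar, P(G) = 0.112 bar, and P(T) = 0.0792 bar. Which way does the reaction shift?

forward (toward products)

(J is a pure liquid — omitted from Qp.)
Qp = P(A₂) / (P(T)·P(G)) = (0.357) / ((0.0792)·(0.112)) = 40.2
Qp = 40.2 < Kp = 625, so the forward reaction proceeds.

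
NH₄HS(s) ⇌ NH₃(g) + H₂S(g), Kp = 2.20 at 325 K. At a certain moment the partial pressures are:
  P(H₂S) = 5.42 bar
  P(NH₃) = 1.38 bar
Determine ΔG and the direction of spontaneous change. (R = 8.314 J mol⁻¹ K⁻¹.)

ΔG = 3.31 kJ/mol; the forward reaction is non-spontaneous

(NH₄HS is a pure solid — omitted from Qp.)
Qp = P(NH₃)·P(H₂S) = (1.38)·(5.42) = 7.48
ΔG = RT ln(Qp/Kp) = (8.314 J mol⁻¹ K⁻¹)(325 K) × ln(7.48/2.20)
   = (2.702 kJ/mol)(1.224) = 3.31 kJ/mol
ΔG > 0, so the forward reaction is non-spontaneous (proceeds in reverse).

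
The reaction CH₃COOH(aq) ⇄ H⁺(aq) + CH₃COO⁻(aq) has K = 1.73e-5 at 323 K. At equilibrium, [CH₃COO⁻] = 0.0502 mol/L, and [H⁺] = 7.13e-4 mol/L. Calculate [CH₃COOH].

[CH₃COOH] = 2.07 mol/L

At equilibrium, K = [H⁺]·[CH₃COO⁻] / [CH₃COOH] = 1.73e-5.
(7.13e-4)·(0.0502) / ([CH₃COOH]) = 1.73e-5
[CH₃COOH] = 2.07 mol/L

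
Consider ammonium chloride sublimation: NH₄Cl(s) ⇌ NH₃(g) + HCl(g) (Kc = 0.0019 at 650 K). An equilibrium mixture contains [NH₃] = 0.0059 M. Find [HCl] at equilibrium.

(NH₄Cl is a pure solid — omitted from Kc.)
At equilibrium, Kc = [NH₃]·[HCl] = 0.0019.
(0.0059)·([HCl]) = 0.0019
[HCl] = 0.322 = 0.32 M

[HCl] = 0.32 M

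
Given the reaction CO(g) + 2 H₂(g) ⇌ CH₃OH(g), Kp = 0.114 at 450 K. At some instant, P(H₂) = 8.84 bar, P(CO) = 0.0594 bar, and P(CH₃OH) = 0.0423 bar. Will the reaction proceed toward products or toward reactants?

in the forward direction

Qp = P(CH₃OH) / (P(CO)·P(H₂)²) = (0.0423) / ((0.0594)·(8.84)²) = 0.00911
Qp = 0.00911 < Kp = 0.114, so the forward reaction proceeds.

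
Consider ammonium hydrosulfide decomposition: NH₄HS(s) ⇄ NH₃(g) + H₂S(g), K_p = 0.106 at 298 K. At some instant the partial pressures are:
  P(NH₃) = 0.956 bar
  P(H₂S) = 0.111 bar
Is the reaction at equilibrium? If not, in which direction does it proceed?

(NH₄HS is a pure solid — omitted from Q_p.)
Q_p = P(NH₃)·P(H₂S) = (0.956)·(0.111) = 0.106
Q_p = 0.106 = K_p, so the system is already at equilibrium.

neither direction; the system is at equilibrium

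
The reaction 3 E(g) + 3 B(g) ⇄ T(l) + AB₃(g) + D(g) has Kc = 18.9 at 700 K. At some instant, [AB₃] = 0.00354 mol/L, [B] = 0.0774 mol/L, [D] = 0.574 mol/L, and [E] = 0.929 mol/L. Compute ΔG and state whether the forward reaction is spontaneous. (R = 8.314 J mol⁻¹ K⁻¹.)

ΔG = -7.22 kJ/mol; the forward reaction is spontaneous

(T is a pure liquid — omitted from Qc.)
Qc = [AB₃]·[D] / ([E]³·[B]³) = (0.00354)·(0.574) / ((0.929)³·(0.0774)³) = 5.47
ΔG = RT ln(Qc/Kc) = (8.314 J mol⁻¹ K⁻¹)(700 K) × ln(5.47/18.9)
   = (5.820 kJ/mol)(-1.240) = -7.22 kJ/mol
ΔG < 0, so the forward reaction is spontaneous (proceeds forward).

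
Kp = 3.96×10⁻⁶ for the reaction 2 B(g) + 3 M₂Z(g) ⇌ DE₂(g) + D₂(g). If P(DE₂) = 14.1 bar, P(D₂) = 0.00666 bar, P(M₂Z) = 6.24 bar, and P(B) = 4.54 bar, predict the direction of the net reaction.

reverse (toward reactants)

Qp = P(DE₂)·P(D₂) / (P(B)²·P(M₂Z)³) = (14.1)·(0.00666) / ((4.54)²·(6.24)³) = 1.88×10⁻⁵
Qp = 1.88×10⁻⁵ > Kp = 3.96×10⁻⁶, so the reverse reaction proceeds.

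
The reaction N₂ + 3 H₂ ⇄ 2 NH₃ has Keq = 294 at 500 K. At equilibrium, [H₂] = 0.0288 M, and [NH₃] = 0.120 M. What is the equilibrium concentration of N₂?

At equilibrium, Keq = [NH₃]² / ([N₂]·[H₂]³) = 294.
(0.120)² / (([N₂])·(0.0288)³) = 294
[N₂] = 2.05 M

[N₂] = 2.05 M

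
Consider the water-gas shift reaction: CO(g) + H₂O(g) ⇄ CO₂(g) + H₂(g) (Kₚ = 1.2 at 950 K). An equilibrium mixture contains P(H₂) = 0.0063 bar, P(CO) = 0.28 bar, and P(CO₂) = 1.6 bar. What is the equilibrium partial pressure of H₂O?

P(H₂O) = 0.030 bar

At equilibrium, Kₚ = P(CO₂)·P(H₂) / (P(CO)·P(H₂O)) = 1.2.
(1.6)·(0.0063) / ((0.28)·(P(H₂O))) = 1.2
P(H₂O) = 0.0300 = 0.030 bar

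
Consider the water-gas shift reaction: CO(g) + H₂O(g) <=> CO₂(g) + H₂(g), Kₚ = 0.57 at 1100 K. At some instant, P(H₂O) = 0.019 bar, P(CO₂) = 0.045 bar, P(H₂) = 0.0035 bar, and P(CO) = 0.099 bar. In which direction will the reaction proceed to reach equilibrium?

to the right

Qₚ = P(CO₂)·P(H₂) / (P(CO)·P(H₂O)) = (0.045)·(0.0035) / ((0.099)·(0.019)) = 0.084
Qₚ = 0.084 < Kₚ = 0.57, so the forward reaction proceeds.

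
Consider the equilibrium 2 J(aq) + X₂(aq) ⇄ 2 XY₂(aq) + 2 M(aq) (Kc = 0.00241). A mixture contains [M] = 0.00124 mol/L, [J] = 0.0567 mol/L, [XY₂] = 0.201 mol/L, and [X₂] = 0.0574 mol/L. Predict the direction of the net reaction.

Qc = [XY₂]²·[M]² / ([J]²·[X₂]) = (0.201)²·(0.00124)² / ((0.0567)²·(0.0574)) = 3.37×10⁻⁴
Qc = 3.37×10⁻⁴ < Kc = 0.00241, so the forward reaction proceeds.

to the right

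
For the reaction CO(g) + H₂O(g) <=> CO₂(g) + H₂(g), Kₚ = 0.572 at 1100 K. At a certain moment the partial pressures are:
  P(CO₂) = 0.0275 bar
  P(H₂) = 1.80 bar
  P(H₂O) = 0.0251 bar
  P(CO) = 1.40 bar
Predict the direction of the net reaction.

to the left

Qₚ = P(CO₂)·P(H₂) / (P(CO)·P(H₂O)) = (0.0275)·(1.80) / ((1.40)·(0.0251)) = 1.41
Qₚ = 1.41 > Kₚ = 0.572, so the reverse reaction proceeds.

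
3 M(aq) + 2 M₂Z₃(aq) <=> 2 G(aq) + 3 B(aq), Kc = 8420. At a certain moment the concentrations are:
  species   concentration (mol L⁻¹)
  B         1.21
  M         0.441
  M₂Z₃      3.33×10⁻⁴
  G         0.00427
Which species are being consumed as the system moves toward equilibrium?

M, M₂Z₃ (reactants)

Qc = [G]²·[B]³ / ([M]³·[M₂Z₃]²) = (0.00427)²·(1.21)³ / ((0.441)³·(3.33×10⁻⁴)²) = 3400
Qc = 3400 < Kc = 8420: net forward reaction.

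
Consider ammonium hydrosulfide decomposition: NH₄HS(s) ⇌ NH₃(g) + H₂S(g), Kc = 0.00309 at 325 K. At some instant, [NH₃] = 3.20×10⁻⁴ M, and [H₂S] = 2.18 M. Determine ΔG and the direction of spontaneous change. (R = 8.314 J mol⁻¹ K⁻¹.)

(NH₄HS is a pure solid — omitted from Qc.)
Qc = [NH₃]·[H₂S] = (3.20×10⁻⁴)·(2.18) = 6.98×10⁻⁴
ΔG = RT ln(Qc/Kc) = (8.314 J mol⁻¹ K⁻¹)(325 K) × ln(6.98×10⁻⁴/0.00309)
   = (2.702 kJ/mol)(-1.488) = -4.02 kJ/mol
ΔG < 0, so the forward reaction is spontaneous (proceeds forward).

ΔG = -4.02 kJ/mol; the forward reaction is spontaneous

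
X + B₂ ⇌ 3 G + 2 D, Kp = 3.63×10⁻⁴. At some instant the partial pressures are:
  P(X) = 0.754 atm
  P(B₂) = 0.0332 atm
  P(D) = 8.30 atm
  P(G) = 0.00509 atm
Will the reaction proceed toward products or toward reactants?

at equilibrium

Qp = P(G)³·P(D)² / (P(X)·P(B₂)) = (0.00509)³·(8.30)² / ((0.754)·(0.0332)) = 3.63×10⁻⁴
Qp = 3.63×10⁻⁴ = Kp, so the system is already at equilibrium.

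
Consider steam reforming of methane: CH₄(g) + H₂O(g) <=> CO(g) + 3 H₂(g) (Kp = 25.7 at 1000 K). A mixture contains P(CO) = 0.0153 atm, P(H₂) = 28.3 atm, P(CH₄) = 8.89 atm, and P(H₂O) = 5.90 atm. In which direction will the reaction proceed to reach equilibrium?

Qp = P(CO)·P(H₂)³ / (P(CH₄)·P(H₂O)) = (0.0153)·(28.3)³ / ((8.89)·(5.90)) = 6.61
Qp = 6.61 < Kp = 25.7, so the forward reaction proceeds.

toward products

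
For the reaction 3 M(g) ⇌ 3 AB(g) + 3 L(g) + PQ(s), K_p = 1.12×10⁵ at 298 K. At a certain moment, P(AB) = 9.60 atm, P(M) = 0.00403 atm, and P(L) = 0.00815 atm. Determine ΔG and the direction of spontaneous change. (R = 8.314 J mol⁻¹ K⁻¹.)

ΔG = -6.76 kJ/mol; the forward reaction is spontaneous

(PQ is a pure solid — omitted from Q_p.)
Q_p = P(AB)³·P(L)³ / P(M)³ = (9.60)³·(0.00815)³ / (0.00403)³ = 7320
ΔG = RT ln(Q_p/K_p) = (8.314 J mol⁻¹ K⁻¹)(298 K) × ln(7320/1.12×10⁵)
   = (2.478 kJ/mol)(-2.728) = -6.76 kJ/mol
ΔG < 0, so the forward reaction is spontaneous (proceeds forward).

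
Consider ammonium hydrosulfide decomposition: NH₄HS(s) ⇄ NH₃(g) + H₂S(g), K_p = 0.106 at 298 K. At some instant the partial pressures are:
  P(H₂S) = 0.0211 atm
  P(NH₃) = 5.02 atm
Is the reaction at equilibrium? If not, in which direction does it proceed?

(NH₄HS is a pure solid — omitted from Q_p.)
Q_p = P(NH₃)·P(H₂S) = (5.02)·(0.0211) = 0.106
Q_p = 0.106 = K_p, so the system is already at equilibrium.

no net change (already at equilibrium)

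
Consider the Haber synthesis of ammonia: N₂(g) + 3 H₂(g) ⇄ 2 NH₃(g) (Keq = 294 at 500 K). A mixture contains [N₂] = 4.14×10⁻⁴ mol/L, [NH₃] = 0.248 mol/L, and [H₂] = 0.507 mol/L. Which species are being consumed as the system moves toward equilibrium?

Q = [NH₃]² / ([N₂]·[H₂]³) = (0.248)² / ((4.14×10⁻⁴)·(0.507)³) = 1140
Q = 1140 > Keq = 294: net reverse reaction.

NH₃ (products)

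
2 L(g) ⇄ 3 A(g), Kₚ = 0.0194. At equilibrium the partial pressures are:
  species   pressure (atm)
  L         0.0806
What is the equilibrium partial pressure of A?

P(A) = 0.0501 atm

At equilibrium, Kₚ = P(A)³ / P(L)² = 0.0194.
(P(A))³ / (0.0806)² = 0.0194
P(A)³ = 1.26×10⁻⁴ ⇒ P(A) = 0.0501 atm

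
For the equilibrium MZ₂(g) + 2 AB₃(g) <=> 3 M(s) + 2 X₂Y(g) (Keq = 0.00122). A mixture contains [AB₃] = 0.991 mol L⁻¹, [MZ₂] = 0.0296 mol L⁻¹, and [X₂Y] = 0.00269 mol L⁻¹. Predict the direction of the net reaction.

(M is a pure solid — omitted from Q.)
Q = [X₂Y]² / ([MZ₂]·[AB₃]²) = (0.00269)² / ((0.0296)·(0.991)²) = 2.49×10⁻⁴
Q = 2.49×10⁻⁴ < Keq = 0.00122, so the forward reaction proceeds.

forward (toward products)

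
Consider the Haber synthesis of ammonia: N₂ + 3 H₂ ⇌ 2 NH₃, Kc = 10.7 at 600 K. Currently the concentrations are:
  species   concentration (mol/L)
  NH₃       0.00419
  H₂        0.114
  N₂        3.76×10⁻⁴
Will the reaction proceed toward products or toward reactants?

Qc = [NH₃]² / ([N₂]·[H₂]³) = (0.00419)² / ((3.76×10⁻⁴)·(0.114)³) = 31.5
Qc = 31.5 > Kc = 10.7, so the reverse reaction proceeds.

in the reverse direction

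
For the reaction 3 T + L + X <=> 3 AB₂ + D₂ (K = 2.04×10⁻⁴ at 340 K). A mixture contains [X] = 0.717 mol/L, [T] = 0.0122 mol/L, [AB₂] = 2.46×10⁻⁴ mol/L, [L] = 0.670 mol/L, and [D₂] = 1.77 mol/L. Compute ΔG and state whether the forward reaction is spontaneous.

Q = [AB₂]³·[D₂] / ([T]³·[L]·[X]) = (2.46×10⁻⁴)³·(1.77) / ((0.0122)³·(0.670)·(0.717)) = 3.02×10⁻⁵
ΔG = RT ln(Q/K) = (8.314 J mol⁻¹ K⁻¹)(340 K) × ln(3.02×10⁻⁵/2.04×10⁻⁴)
   = (2.827 kJ/mol)(-1.910) = -5.40 kJ/mol
ΔG < 0, so the forward reaction is spontaneous (proceeds forward).

ΔG = -5.40 kJ/mol; the forward reaction is spontaneous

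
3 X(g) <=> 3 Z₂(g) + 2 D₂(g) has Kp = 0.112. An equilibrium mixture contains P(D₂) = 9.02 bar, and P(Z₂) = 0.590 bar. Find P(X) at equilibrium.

At equilibrium, Kp = P(Z₂)³·P(D₂)² / P(X)³ = 0.112.
(0.590)³·(9.02)² / (P(X))³ = 0.112
P(X)³ = 149 ⇒ P(X) = 5.30 bar

P(X) = 5.30 bar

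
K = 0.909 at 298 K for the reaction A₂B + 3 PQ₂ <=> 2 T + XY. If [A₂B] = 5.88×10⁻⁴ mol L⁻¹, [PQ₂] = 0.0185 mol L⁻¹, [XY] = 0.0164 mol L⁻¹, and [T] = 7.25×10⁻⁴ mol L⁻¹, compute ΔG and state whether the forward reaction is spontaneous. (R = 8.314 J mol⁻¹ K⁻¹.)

Q = [T]²·[XY] / ([A₂B]·[PQ₂]³) = (7.25×10⁻⁴)²·(0.0164) / ((5.88×10⁻⁴)·(0.0185)³) = 2.32
ΔG = RT ln(Q/K) = (8.314 J mol⁻¹ K⁻¹)(298 K) × ln(2.32/0.909)
   = (2.478 kJ/mol)(0.9370) = 2.32 kJ/mol
ΔG > 0, so the forward reaction is non-spontaneous (proceeds in reverse).

ΔG = 2.32 kJ/mol; the forward reaction is non-spontaneous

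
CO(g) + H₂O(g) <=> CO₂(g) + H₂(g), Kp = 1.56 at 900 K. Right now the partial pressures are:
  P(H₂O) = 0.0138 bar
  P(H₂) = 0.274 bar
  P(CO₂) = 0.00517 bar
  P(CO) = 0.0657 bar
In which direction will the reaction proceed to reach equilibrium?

neither direction; the system is at equilibrium

Qp = P(CO₂)·P(H₂) / (P(CO)·P(H₂O)) = (0.00517)·(0.274) / ((0.0657)·(0.0138)) = 1.56
Qp = 1.56 = Kp, so the system is already at equilibrium.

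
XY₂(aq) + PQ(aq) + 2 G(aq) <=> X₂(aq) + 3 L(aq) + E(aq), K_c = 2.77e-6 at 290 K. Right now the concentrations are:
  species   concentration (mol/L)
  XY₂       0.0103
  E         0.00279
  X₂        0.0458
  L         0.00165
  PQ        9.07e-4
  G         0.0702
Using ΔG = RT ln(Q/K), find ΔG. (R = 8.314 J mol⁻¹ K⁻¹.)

Q_c = [X₂]·[L]³·[E] / ([XY₂]·[PQ]·[G]²) = (0.0458)·(0.00165)³·(0.00279) / ((0.0103)·(9.07e-4)·(0.0702)²) = 1.25e-5
ΔG = RT ln(Q_c/K_c) = (8.314 J mol⁻¹ K⁻¹)(290 K) × ln(1.25e-5/2.77e-6)
   = (2.411 kJ/mol)(1.507) = 3.63 kJ/mol
ΔG > 0, so the forward reaction is non-spontaneous (proceeds in reverse).

ΔG = 3.63 kJ/mol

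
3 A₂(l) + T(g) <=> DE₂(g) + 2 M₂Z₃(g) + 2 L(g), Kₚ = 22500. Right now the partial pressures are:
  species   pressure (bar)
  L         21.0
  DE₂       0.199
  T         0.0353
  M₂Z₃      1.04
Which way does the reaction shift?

in the forward direction

(A₂ is a pure liquid — omitted from Qₚ.)
Qₚ = P(DE₂)·P(M₂Z₃)²·P(L)² / P(T) = (0.199)·(1.04)²·(21.0)² / (0.0353) = 2690
Qₚ = 2690 < Kₚ = 22500, so the forward reaction proceeds.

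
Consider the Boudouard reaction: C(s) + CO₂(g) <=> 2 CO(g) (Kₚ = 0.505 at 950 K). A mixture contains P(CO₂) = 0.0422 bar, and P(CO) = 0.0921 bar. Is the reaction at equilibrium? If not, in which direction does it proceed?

forward (toward products)

(C is a pure solid — omitted from Qₚ.)
Qₚ = P(CO)² / P(CO₂) = (0.0921)² / (0.0422) = 0.201
Qₚ = 0.201 < Kₚ = 0.505, so the forward reaction proceeds.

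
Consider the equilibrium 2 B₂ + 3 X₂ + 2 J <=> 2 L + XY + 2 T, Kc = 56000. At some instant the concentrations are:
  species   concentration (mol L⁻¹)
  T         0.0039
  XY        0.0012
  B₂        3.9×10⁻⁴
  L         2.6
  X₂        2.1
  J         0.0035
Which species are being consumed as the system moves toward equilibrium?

B₂, X₂, J (reactants)

Qc = [L]²·[XY]·[T]² / ([B₂]²·[X₂]³·[J]²) = (2.6)²·(0.0012)·(0.0039)² / ((3.9×10⁻⁴)²·(2.1)³·(0.0035)²) = 7200
Qc = 7200 < Kc = 56000: net forward reaction.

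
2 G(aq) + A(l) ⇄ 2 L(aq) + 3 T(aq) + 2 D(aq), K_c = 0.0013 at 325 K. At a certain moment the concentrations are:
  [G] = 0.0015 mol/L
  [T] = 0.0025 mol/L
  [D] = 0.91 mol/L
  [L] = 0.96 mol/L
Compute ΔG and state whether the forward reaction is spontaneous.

(A is a pure liquid — omitted from Q_c.)
Q_c = [L]²·[T]³·[D]² / [G]² = (0.96)²·(0.0025)³·(0.91)² / (0.0015)² = 0.00530
ΔG = RT ln(Q_c/K_c) = (8.314 J mol⁻¹ K⁻¹)(325 K) × ln(0.00530/0.0013)
   = (2.702 kJ/mol)(1.405) = 3.80 kJ/mol
ΔG > 0, so the forward reaction is non-spontaneous (proceeds in reverse).

ΔG = 3.80 kJ/mol; the forward reaction is non-spontaneous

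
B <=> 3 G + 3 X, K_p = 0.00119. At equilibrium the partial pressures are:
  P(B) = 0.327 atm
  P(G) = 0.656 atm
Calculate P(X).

P(X) = 0.111 atm

At equilibrium, K_p = P(G)³·P(X)³ / P(B) = 0.00119.
(0.656)³·(P(X))³ / (0.327) = 0.00119
P(X)³ = 0.00138 ⇒ P(X) = 0.111 atm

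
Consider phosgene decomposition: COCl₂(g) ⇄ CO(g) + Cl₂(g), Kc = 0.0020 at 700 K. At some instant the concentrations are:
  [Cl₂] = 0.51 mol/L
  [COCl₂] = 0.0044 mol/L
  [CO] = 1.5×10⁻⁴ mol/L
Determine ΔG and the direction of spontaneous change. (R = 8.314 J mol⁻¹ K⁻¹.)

ΔG = 12.6 kJ/mol; the forward reaction is non-spontaneous

Qc = [CO]·[Cl₂] / [COCl₂] = (1.5×10⁻⁴)·(0.51) / (0.0044) = 0.0174
ΔG = RT ln(Qc/Kc) = (8.314 J mol⁻¹ K⁻¹)(700 K) × ln(0.0174/0.0020)
   = (5.820 kJ/mol)(2.163) = 12.6 kJ/mol
ΔG > 0, so the forward reaction is non-spontaneous (proceeds in reverse).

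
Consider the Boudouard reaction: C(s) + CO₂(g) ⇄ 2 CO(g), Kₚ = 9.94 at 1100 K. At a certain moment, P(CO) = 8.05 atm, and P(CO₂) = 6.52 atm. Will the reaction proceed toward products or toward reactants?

(C is a pure solid — omitted from Qₚ.)
Qₚ = P(CO)² / P(CO₂) = (8.05)² / (6.52) = 9.94
Qₚ = 9.94 = Kₚ, so the system is already at equilibrium.

neither direction; the system is at equilibrium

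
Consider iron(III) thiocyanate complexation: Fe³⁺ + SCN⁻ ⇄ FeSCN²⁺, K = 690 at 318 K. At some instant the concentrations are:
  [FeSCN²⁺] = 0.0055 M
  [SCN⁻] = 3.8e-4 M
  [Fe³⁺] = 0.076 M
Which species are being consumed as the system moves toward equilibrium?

Fe³⁺, SCN⁻ (reactants)

Q = [FeSCN²⁺] / ([Fe³⁺]·[SCN⁻]) = (0.0055) / ((0.076)·(3.8e-4)) = 190
Q = 190 < K = 690: net forward reaction.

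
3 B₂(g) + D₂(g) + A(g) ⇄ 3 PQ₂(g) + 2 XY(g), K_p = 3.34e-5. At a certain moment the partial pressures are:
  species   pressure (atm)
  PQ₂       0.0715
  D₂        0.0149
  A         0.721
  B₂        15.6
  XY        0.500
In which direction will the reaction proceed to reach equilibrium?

Q_p = P(PQ₂)³·P(XY)² / (P(B₂)³·P(D₂)·P(A)) = (0.0715)³·(0.500)² / ((15.6)³·(0.0149)·(0.721)) = 2.24e-6
Q_p = 2.24e-6 < K_p = 3.34e-5, so the forward reaction proceeds.

forward (toward products)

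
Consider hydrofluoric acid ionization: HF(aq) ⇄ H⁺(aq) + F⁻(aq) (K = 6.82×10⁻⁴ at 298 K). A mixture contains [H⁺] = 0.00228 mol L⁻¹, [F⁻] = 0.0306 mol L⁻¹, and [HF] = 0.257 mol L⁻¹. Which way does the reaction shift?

Q = [H⁺]·[F⁻] / [HF] = (0.00228)·(0.0306) / (0.257) = 2.71×10⁻⁴
Q = 2.71×10⁻⁴ < K = 6.82×10⁻⁴, so the forward reaction proceeds.

toward products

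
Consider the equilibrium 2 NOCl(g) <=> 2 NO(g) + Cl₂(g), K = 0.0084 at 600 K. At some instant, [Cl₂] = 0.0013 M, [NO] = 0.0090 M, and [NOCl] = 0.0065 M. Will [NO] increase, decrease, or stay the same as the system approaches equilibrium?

Q = [NO]²·[Cl₂] / [NOCl]² = (0.0090)²·(0.0013) / (0.0065)² = 0.0025
Q = 0.0025 < K = 0.0084: net forward reaction.
NO is a product, so it increases.

increase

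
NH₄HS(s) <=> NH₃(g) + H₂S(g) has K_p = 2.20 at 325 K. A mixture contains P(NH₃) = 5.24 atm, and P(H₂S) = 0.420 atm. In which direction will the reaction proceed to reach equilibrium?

(NH₄HS is a pure solid — omitted from Q_p.)
Q_p = P(NH₃)·P(H₂S) = (5.24)·(0.420) = 2.20
Q_p = 2.20 = K_p, so the system is already at equilibrium.

neither direction; the system is at equilibrium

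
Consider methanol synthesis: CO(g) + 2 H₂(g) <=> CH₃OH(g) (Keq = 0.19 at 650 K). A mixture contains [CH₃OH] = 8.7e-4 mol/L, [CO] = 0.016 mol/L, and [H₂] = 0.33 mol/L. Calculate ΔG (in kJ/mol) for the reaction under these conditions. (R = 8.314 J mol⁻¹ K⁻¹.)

Q = [CH₃OH] / ([CO]·[H₂]²) = (8.7e-4) / ((0.016)·(0.33)²) = 0.499
ΔG = RT ln(Q/Keq) = (8.314 J mol⁻¹ K⁻¹)(650 K) × ln(0.499/0.19)
   = (5.404 kJ/mol)(0.9656) = 5.22 kJ/mol
ΔG > 0, so the forward reaction is non-spontaneous (proceeds in reverse).

ΔG = 5.22 kJ/mol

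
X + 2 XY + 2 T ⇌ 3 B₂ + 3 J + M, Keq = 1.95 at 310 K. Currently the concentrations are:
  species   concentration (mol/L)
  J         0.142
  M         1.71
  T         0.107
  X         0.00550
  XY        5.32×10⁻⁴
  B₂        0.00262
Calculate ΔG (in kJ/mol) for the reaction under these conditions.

ΔG = 2.40 kJ/mol

Q = [B₂]³·[J]³·[M] / ([X]·[XY]²·[T]²) = (0.00262)³·(0.142)³·(1.71) / ((0.00550)·(5.32×10⁻⁴)²·(0.107)²) = 4.94
ΔG = RT ln(Q/Keq) = (8.314 J mol⁻¹ K⁻¹)(310 K) × ln(4.94/1.95)
   = (2.577 kJ/mol)(0.9295) = 2.40 kJ/mol
ΔG > 0, so the forward reaction is non-spontaneous (proceeds in reverse).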